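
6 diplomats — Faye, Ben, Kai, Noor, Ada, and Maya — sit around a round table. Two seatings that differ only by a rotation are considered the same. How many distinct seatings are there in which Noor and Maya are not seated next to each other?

All circular seatings of 6 people number (5)! = 120.
Those with Noor next to Maya: fuse the pair into one unit and seat 5 units around a circle — 2·(4)! = 48.
Subtracting, 120 − 48 = 72.

72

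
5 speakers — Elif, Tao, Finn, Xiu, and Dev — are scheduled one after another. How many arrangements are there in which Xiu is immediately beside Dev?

Place the 3 others and the Xiu-Dev pair as 4 objects in a line; the pair has 2 internal arrangements.
So the count is 2·(4)! = 48.

48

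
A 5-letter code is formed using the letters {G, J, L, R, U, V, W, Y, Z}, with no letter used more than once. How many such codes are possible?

15120

This is a permutation of 5 out of 9: P(9,5) = 9!/4!.
That product is 9 × 8 × 7 × 6 × 5 = 15120.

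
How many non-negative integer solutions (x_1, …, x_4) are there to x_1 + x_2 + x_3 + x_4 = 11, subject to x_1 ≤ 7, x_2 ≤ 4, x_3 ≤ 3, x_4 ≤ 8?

140

By stars and bars, unrestricted non-negative solutions to x_1+…+x_4 = 11 number C(11+3,3) = 364.
Subtract solutions that violate a single cap (substitute x_i' = x_i − (cap_i+1)): x_1 ≥ 8 gives C(6,3) = 20; x_2 ≥ 5 gives C(9,3) = 84; x_3 ≥ 4 gives C(10,3) = 120; x_4 ≥ 9 gives C(5,3) = 10. Together 234.
Add back pairs where two caps are both exceeded: 0 + 0 + 0 + 10 + 0 + 0 = 10.
By inclusion–exclusion the count is 364 − 234 + 10 = 140.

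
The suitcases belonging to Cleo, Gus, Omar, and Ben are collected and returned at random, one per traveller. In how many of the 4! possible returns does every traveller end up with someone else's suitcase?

This is the derangement count D_4: permutations of 4 items with no fixed point.
By inclusion–exclusion this is Σ_{j=0}^{4} (−1)^j C(4,j)·(4−j)!.
Computing: 24 − 24 + 12 − 4 + 1 = 9.

9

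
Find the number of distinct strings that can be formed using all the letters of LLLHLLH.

The 7 letters of LLLHLLH have repeats: H appearing twice and L appearing 5 times.
So there are 7! / (5!·2!) = 21 distinguishable arrangements.

21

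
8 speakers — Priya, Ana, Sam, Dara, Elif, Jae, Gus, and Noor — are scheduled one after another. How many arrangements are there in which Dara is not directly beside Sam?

30240

Of the 8! = 40320 arrangements, those with Dara and Sam adjacent number 2 × 7! = 10080 (treat the pair as a block with 2 internal orders).
So 40320 − 10080 = 30240 arrangements keep them apart.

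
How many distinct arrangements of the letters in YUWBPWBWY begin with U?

1680

With the first slot taken by U, it remains to arrange the other 8 letters (YWBPWBWY).
Those 8 letters have B appearing twice, W appearing 3 times, and Y appearing twice, giving (8)!/(3!·2!·2!) = 1680.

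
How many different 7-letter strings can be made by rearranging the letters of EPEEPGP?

140

EPEEPGP has 7 letters with E appearing 3 times and P appearing 3 times.
So there are 7! / (3!·3!) = 140 distinguishable arrangements.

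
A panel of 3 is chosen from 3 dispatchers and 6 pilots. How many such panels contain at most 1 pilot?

Split by how many pilots are chosen (0 through 1).
Sum: C(6,0)·C(3,3) + C(6,1)·C(3,2) = 1 + 18 = 19.

19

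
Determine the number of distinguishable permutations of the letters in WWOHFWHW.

840

WWOHFWHW has 8 letters with H appearing twice and W appearing 4 times.
The number of distinct arrangements is 8!/(4!·2!) = 40320/48 = 840.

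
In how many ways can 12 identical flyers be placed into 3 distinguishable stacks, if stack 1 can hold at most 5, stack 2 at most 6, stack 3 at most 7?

Ignoring the caps, the number of non-negative solutions to x_1+…+x_3 = 12 is C(14,2) = 91.
Subtract solutions that violate a single cap (substitute x_i' = x_i − (cap_i+1)): x_1 ≥ 6 gives C(8,2) = 28; x_2 ≥ 7 gives C(7,2) = 21; x_3 ≥ 8 gives C(6,2) = 15. Together 64.
No two caps can be exceeded simultaneously, so the pair terms are all 0.
By inclusion–exclusion the count is 91 − 64 + 0 = 27.

27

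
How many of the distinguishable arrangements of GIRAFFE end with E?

360

With the last slot taken by E, it remains to arrange the other 6 letters (GIRAFF).
Those 6 letters have F appearing twice, giving (6)!/(2!) = 360.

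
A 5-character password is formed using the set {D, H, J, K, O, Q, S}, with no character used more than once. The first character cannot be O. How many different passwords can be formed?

2160

The first character has 7−1 = 6 choices (anything except O).
The remaining 4 characters are filled from the other 6 symbols without repetition: 6 × 5 × 4 × 3 = 360.
Total: 6 × 360 = 2160.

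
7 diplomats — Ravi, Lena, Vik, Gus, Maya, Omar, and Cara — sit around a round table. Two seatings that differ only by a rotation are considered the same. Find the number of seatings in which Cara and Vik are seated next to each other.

240

Treat {Cara, Vik} as one unit (2 internal orders) and seat the resulting 6 units around the table: (5)! circular arrangements.
So 2 × (5)! = 2 × 120 = 240.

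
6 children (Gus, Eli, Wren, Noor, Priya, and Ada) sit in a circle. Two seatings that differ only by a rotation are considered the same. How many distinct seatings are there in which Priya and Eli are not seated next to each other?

Without the restriction there are (5)! = 120 seatings.
Seatings with Priya beside Eli: treat them as a block with 2 internal orders, giving 2 × (4)! = 48.
Subtracting, 120 − 48 = 72.

72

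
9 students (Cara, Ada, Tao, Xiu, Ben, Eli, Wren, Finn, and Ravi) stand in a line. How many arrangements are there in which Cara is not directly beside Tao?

Of the 9! = 362880 arrangements, those with Cara and Tao adjacent number 2 × 8! = 80640 (treat the pair as a block with 2 internal orders).
So 362880 − 80640 = 282240 arrangements keep them apart.

282240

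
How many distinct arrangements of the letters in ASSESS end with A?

With the last slot taken by A, it remains to arrange the other 5 letters (SSESS).
Those 5 letters have S appearing 4 times, giving (5)!/(4!) = 5.

5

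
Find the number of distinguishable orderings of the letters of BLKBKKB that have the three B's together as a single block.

20

Treat the 3 copies of B as a single block. The multiset to arrange is then {BBB, K, K, K, L}, 5 items in all.
That gives (5)!/(3!) = 20 arrangements.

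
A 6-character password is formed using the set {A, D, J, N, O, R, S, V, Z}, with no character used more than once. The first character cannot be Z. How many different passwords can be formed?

The first character has 9−1 = 8 choices (anything except Z).
The remaining 5 characters are filled from the other 8 symbols without repetition: 8 × 7 × 6 × 5 × 4 = 6720.
Total: 8 × 6720 = 53760.

53760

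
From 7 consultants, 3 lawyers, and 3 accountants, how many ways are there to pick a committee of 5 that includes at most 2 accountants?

Split by how many accountants are chosen (0 through 2).
Sum: C(3,0)·C(10,5) + C(3,1)·C(10,4) + C(3,2)·C(10,3) = 252 + 630 + 360 = 1242.

1242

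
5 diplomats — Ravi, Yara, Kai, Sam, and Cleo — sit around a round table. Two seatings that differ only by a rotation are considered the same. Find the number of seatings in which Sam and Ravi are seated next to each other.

Glue Sam and Ravi into a block (2 internal orders). Seating 4 units around a circle gives (3)! arrangements.
So 2 × (3)! = 2 × 6 = 12.

12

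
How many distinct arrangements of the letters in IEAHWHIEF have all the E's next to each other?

10080

Treat the 2 copies of E as a single block. The multiset to arrange is then {EE, A, F, H, H, I, I, W}, 8 items in all.
That gives (8)!/(2!·2!) = 10080 arrangements.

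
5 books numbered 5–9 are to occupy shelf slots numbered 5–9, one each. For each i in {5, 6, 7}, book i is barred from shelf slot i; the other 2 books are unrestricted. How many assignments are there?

64

Let Aᵢ (for i ∈ {5, 6, 7}) be the placements that put book i in its forbidden shelf slot. Any j of these fix j positions, leaving (5−j)! ways to fill the rest, and there are C(3,j) ways to pick which j.
By inclusion–exclusion, the number of valid placements is Σ_{j=0}^{3} (−1)^j C(3,j)·(5−j)!.
Computing: 120 − 72 + 18 − 2 = 64.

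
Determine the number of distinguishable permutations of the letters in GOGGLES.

Letter multiplicities in GOGGLES: E×1, G×3, L×1, O×1, S×1.
Dividing 7! = 5040 by 3! = 6 for the repeated letters gives 840.

840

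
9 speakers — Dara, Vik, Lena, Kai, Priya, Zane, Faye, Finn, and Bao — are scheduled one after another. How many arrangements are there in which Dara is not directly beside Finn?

282240

There are 9! = 362880 arrangements in all. If Dara and Finn are adjacent, merging them into one block gives 2·(8)! = 80640 arrangements.
Complementary counting: 362880 − 80640 = 282240.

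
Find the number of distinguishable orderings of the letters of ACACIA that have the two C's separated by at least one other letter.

40

Total arrangements of ACACIA: 6!/(3!·2!) = 60.
If the two C's are adjacent, glue them into one block, leaving 5 items to arrange: (5)!/(3!) = 20 ways.
Subtracting, 60 − 20 = 40 arrangements keep the C's apart.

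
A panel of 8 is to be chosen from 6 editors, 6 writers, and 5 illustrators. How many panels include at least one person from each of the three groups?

23485

Total 8-person selections from all 17: C(17,8) = 24310.
Subtract selections that omit an entire group: no editors → C(11,8) = 165; no writers → C(11,8) = 165; no illustrators → C(12,8) = 495.
Add back selections omitting two groups (i.e. drawn from a single group): C(6,8) + C(6,8) + C(5,8) = 0.
By inclusion–exclusion: 24310 − 825 + 0 = 23485.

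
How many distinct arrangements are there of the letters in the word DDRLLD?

60

DDRLLD has 6 letters with D appearing 3 times and L appearing twice.
Dividing 6! = 720 by 3!·2! = 12 for the repeated letters gives 60.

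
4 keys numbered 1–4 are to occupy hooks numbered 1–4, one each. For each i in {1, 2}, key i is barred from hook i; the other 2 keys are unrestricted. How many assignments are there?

14

Let Aᵢ (for i ∈ {1, 2}) be the placements that put key i in its forbidden hook. Any j of these fix j positions, leaving (4−j)! ways to fill the rest, and there are C(2,j) ways to pick which j.
By inclusion–exclusion, the number of valid placements is Σ_{j=0}^{2} (−1)^j C(2,j)·(4−j)!.
Computing: 24 − 12 + 2 = 14.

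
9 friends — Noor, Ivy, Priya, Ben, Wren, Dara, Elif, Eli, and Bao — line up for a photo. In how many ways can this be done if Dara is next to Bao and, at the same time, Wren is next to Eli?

20160

Treat {Dara,Bao} as one block (2 orders) and {Wren,Eli} as another (2 orders).
That leaves 7 units to arrange: 2 × 2 × 7! = 4 × 5040 = 20160.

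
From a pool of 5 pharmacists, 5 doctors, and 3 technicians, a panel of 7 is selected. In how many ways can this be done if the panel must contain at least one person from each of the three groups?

1580

Unrestricted: C(13,7) = 1716 ways to pick any 7 of the 13.
Selections missing a whole group: no pharmacists → C(8,7) = 8; no doctors → C(8,7) = 8; no technicians → C(10,7) = 120.
Add back selections omitting two groups (i.e. drawn from a single group): C(5,7) + C(5,7) + C(3,7) = 0.
By inclusion–exclusion: 1716 − 136 + 0 = 1580.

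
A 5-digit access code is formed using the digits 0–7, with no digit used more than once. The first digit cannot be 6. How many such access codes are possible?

5880

The first digit has 8−1 = 7 choices (anything except 6).
The remaining 4 digits are filled from the other 7 symbols without repetition: 7 × 6 × 5 × 4 = 840.
Total: 7 × 840 = 5880.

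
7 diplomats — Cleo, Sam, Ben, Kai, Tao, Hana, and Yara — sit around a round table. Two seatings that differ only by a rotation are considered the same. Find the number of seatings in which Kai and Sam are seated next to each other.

Treat {Kai, Sam} as one unit (2 internal orders) and seat the resulting 6 units around the table: (5)! circular arrangements.
So 2 × (5)! = 2 × 120 = 240.

240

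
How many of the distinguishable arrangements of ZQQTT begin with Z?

6

Fix Z in the first position and arrange the remaining 4 letters.
Those 4 letters have Q appearing twice and T appearing twice, giving (4)!/(2!·2!) = 6.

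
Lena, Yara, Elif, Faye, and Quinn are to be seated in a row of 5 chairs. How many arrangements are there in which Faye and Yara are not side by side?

72

Of the 5! = 120 arrangements, those with Faye and Yara adjacent number 2 × 4! = 48 (treat the pair as a block with 2 internal orders).
Complementary counting: 120 − 48 = 72.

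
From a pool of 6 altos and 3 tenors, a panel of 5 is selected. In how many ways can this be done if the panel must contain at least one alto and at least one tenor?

120

With no constraint there are C(9,5) = 126 possible selections.
Selections missing a whole group: no altos → C(3,5) = 0; no tenors → C(6,5) = 6.
Both groups omitted at once is impossible, so 126 − 6 = 120.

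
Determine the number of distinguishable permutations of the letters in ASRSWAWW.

Letter multiplicities in ASRSWAWW: A×2, R×1, S×2, W×3.
The number of distinct arrangements is 8!/(3!·2!·2!) = 40320/24 = 1680.

1680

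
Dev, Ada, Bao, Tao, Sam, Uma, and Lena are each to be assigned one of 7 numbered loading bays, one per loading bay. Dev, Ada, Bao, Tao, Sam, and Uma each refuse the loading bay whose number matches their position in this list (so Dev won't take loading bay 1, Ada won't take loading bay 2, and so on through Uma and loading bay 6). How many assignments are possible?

2119

Let Aᵢ (for 1 ≤ i ≤ 6) be the placements that put person i in their forbidden loading bay. Any j of these fix j positions, leaving (7−j)! ways to fill the rest, and there are C(6,j) ways to pick which j.
By inclusion–exclusion, the number of valid placements is Σ_{j=0}^{6} (−1)^j C(6,j)·(7−j)!.
Computing: 5040 − 4320 + 1800 − 480 + 90 − 12 + 1 = 2119.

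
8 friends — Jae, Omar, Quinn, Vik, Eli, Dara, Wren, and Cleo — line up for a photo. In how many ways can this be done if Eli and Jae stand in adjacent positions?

10080

Glue Eli and Jae into one block (2 internal orders), leaving 7 units to arrange in a row.
That gives 2 × 7! = 2 × 5040 = 10080.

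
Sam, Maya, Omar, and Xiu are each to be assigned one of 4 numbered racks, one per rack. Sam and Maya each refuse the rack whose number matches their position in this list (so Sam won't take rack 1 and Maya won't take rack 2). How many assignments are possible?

Let Aᵢ (for i ∈ {1, 2}) be the placements that put person i in their forbidden rack. Any j of these fix j positions, leaving (4−j)! ways to fill the rest, and there are C(2,j) ways to pick which j.
By inclusion–exclusion, the number of valid placements is Σ_{j=0}^{2} (−1)^j C(2,j)·(4−j)!.
Computing: 24 − 12 + 2 = 14.

14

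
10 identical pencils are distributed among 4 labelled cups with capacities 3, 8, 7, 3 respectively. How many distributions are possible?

Without the upper bounds there are C(13,3) = 286 ways to split 10 among 4 cups.
Subtract solutions that violate a single cap (substitute x_i' = x_i − (cap_i+1)): x_1 ≥ 4 gives C(9,3) = 84; x_2 ≥ 9 gives C(4,3) = 4; x_3 ≥ 8 gives C(5,3) = 10; x_4 ≥ 4 gives C(9,3) = 84. Together 182.
Add back pairs where two caps are both exceeded: 0 + 0 + 10 + 0 + 0 + 0 = 10.
By inclusion–exclusion the count is 286 − 182 + 10 = 114.

114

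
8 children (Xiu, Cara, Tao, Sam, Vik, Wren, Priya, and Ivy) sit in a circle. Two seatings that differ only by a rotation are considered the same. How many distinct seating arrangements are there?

Fix one person's seat to break rotational symmetry; the remaining 7 people can be arranged in (7)! = 5040 ways.

5040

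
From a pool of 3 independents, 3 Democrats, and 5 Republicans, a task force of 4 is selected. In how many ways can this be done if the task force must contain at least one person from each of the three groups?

180

Total 4-person selections from all 11: C(11,4) = 330.
Subtract selections that omit an entire group: no independents → C(8,4) = 70; no Democrats → C(8,4) = 70; no Republicans → C(6,4) = 15.
Add back selections omitting two groups (i.e. drawn from a single group): C(3,4) + C(3,4) + C(5,4) = 5.
By inclusion–exclusion: 330 − 155 + 5 = 180.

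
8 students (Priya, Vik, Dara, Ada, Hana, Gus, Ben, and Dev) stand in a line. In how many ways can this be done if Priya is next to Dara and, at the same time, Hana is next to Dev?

Treat {Priya,Dara} as one block (2 orders) and {Hana,Dev} as another (2 orders).
That leaves 6 units to arrange: 2 × 2 × 6! = 4 × 720 = 2880.

2880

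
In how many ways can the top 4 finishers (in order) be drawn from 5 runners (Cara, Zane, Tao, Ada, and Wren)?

This is an ordered selection of 4 from 5: P(5,4).
That gives 5 × 4 × 3 × 2 = 120.

120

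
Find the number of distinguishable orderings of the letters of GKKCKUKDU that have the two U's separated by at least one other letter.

5880

There are 9!/(4!·2!) = 7560 arrangements of GKKCKUKDU in total.
If the two U's are adjacent, glue them into one block, leaving 8 items to arrange: (8)!/(4!) = 1680 ways.
Hence 7560 − 1680 = 5880.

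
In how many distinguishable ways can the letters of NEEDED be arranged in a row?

NEEDED has 6 letters with D appearing twice and E appearing 3 times.
Dividing 6! = 720 by 3!·2! = 12 for the repeated letters gives 60.

60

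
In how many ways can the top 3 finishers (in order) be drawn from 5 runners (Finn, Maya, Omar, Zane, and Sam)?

There are 5 choices for 1st place, 4 for 2nd, and 3 for 3rd.
That gives 5 × 4 × 3 = 60.

60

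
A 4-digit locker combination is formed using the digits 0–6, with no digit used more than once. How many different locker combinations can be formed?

840

With no repetition, fill the 4 digits in order: 7 choices, then 6, down to 4.
That product is 7 × 6 × 5 × 4 = 840.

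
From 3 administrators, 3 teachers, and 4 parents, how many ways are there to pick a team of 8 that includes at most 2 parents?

Split by how many parents are chosen (0 through 2).
Sum: C(4,0)·C(6,8) + C(4,1)·C(6,7) + C(4,2)·C(6,6) = 0 + 0 + 6 = 6.

6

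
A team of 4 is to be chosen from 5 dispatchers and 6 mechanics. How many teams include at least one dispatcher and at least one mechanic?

Total 4-person selections from all 11: C(11,4) = 330.
Subtract selections that omit an entire group: no dispatchers → C(6,4) = 15; no mechanics → C(5,4) = 5.
Both groups omitted at once is impossible, so 330 − 20 = 310.

310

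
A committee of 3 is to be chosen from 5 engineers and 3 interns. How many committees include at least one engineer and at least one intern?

45

Unrestricted: C(8,3) = 56 ways to pick any 3 of the 8.
Selections missing a whole group: no engineers → C(3,3) = 1; no interns → C(5,3) = 10.
Both groups omitted at once is impossible, so 56 − 11 = 45.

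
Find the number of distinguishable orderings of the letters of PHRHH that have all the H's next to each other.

6

Treat the 3 copies of H as a single block. The multiset to arrange is then {HHH, P, R}, 3 items in all.
All 3 items are distinct, so there are (3)! = 6 arrangements.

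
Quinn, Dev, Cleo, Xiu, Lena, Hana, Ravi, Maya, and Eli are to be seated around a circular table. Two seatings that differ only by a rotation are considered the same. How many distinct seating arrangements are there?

Seat Quinn anywhere (absorbing the rotational symmetry), then permute the other 8: (8)! = 40320.

40320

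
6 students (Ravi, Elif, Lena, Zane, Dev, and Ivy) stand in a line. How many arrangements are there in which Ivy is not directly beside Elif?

There are 6! = 720 arrangements in all. If Ivy and Elif are adjacent, merging them into one block gives 2·(5)! = 240 arrangements.
Complementary counting: 720 − 240 = 480.

480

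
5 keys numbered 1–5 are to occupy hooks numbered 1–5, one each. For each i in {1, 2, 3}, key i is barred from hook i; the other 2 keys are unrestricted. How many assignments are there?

64

Let Aᵢ (for i ∈ {1, 2, 3}) be the placements that put key i in its forbidden hook. Any j of these fix j positions, leaving (5−j)! ways to fill the rest, and there are C(3,j) ways to pick which j.
By inclusion–exclusion, the number of valid placements is Σ_{j=0}^{3} (−1)^j C(3,j)·(5−j)!.
Computing: 120 − 72 + 18 − 2 = 64.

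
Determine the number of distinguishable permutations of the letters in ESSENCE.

ESSENCE has 7 letters with E appearing 3 times and S appearing twice.
The number of distinct arrangements is 7!/(3!·2!) = 5040/12 = 420.

420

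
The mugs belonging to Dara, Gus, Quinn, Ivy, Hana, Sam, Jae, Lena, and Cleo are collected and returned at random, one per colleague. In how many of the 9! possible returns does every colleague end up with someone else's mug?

This is the derangement count D_9: permutations of 9 items with no fixed point.
By inclusion–exclusion this is Σ_{j=0}^{9} (−1)^j C(9,j)·(9−j)!.
Computing: 362880 − 362880 + 181440 − 60480 + 15120 − 3024 + 504 − 72 + 9 − 1 = 133496.

133496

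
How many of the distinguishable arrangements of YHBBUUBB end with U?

210

With the last slot taken by U, it remains to arrange the other 7 letters (YHBBUBB).
Those 7 letters have B appearing 4 times, giving (7)!/(4!) = 210.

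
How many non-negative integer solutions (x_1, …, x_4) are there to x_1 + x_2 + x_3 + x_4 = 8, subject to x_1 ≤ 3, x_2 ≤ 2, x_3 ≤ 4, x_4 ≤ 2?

18

Without the upper bounds there are C(11,3) = 165 ways to split 8 among 4 variables.
Subtract solutions that violate a single cap (substitute x_i' = x_i − (cap_i+1)): x_1 ≥ 4 gives C(7,3) = 35; x_2 ≥ 3 gives C(8,3) = 56; x_3 ≥ 5 gives C(6,3) = 20; x_4 ≥ 3 gives C(8,3) = 56. Together 167.
Add back pairs where two caps are both exceeded: 4 + 0 + 4 + 1 + 10 + 1 = 20.
By inclusion–exclusion the count is 165 − 167 + 20 = 18.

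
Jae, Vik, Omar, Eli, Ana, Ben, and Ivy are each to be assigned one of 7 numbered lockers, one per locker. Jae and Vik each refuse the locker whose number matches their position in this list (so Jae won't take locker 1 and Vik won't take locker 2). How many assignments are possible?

Let Aᵢ (for i ∈ {1, 2}) be the placements that put person i in their forbidden locker. Any j of these fix j positions, leaving (7−j)! ways to fill the rest, and there are C(2,j) ways to pick which j.
By inclusion–exclusion, the number of valid placements is Σ_{j=0}^{2} (−1)^j C(2,j)·(7−j)!.
Computing: 5040 − 1440 + 120 = 3720.

3720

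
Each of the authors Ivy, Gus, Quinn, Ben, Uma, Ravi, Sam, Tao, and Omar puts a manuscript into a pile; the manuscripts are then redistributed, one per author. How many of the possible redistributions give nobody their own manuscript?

133496

This is the derangement count D_9: permutations of 9 items with no fixed point.
By inclusion–exclusion this is Σ_{j=0}^{9} (−1)^j C(9,j)·(9−j)!.
Computing: 362880 − 362880 + 181440 − 60480 + 15120 − 3024 + 504 − 72 + 9 − 1 = 133496.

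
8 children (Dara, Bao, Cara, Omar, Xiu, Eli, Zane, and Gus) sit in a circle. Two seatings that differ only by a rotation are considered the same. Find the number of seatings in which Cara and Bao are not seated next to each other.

Without the restriction there are (7)! = 5040 seatings.
Seatings with Cara beside Bao: treat them as a block with 2 internal orders, giving 2 × (6)! = 1440.
Subtracting, 5040 − 1440 = 3600.

3600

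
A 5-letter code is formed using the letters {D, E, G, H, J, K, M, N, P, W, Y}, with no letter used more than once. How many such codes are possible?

55440

Choose and order 5 of the 11 symbols: the first letter has 11 options, the next 10, and so on down to 7.
11 × 10 × 9 × 8 × 7 = 55440.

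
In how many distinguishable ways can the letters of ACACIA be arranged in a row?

ACACIA has 6 letters with A appearing 3 times and C appearing twice.
So there are 6! / (3!·2!) = 60 distinguishable arrangements.

60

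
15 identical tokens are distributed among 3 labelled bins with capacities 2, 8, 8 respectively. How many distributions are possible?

Ignoring the caps, the number of non-negative solutions to x_1+…+x_3 = 15 is C(17,2) = 136.
Subtract solutions that violate a single cap (substitute x_i' = x_i − (cap_i+1)): x_1 ≥ 3 gives C(14,2) = 91; x_2 ≥ 9 gives C(8,2) = 28; x_3 ≥ 9 gives C(8,2) = 28. Together 147.
Add back pairs where two caps are both exceeded: 10 + 10 + 0 = 20.
By inclusion–exclusion the count is 136 − 147 + 20 = 9.

9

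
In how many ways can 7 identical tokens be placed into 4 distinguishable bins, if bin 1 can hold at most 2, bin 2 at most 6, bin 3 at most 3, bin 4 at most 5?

Without the upper bounds there are C(10,3) = 120 ways to split 7 among 4 bins.
Subtract solutions that violate a single cap (substitute x_i' = x_i − (cap_i+1)): x_1 ≥ 3 gives C(7,3) = 35; x_2 ≥ 7 gives C(3,3) = 1; x_3 ≥ 4 gives C(6,3) = 20; x_4 ≥ 6 gives C(4,3) = 4. Together 60.
Add back pairs where two caps are both exceeded: 0 + 1 + 0 + 0 + 0 + 0 = 1.
By inclusion–exclusion the count is 120 − 60 + 1 = 61.

61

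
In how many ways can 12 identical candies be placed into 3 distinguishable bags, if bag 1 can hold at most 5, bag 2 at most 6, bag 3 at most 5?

15

By stars and bars, unrestricted non-negative solutions to x_1+…+x_3 = 12 number C(12+2,2) = 91.
Subtract solutions that violate a single cap (substitute x_i' = x_i − (cap_i+1)): x_1 ≥ 6 gives C(8,2) = 28; x_2 ≥ 7 gives C(7,2) = 21; x_3 ≥ 6 gives C(8,2) = 28. Together 77.
Add back pairs where two caps are both exceeded: 0 + 1 + 0 = 1.
By inclusion–exclusion the count is 91 − 77 + 1 = 15.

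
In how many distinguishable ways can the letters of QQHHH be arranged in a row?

10

The 5 letters of QQHHH have repeats: H appearing 3 times and Q appearing twice.
The number of distinct arrangements is 5!/(3!·2!) = 120/12 = 10.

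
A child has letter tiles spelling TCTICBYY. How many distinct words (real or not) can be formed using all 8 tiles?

TCTICBYY has 8 letters with C appearing twice, T appearing twice, and Y appearing twice.
So there are 8! / (2!·2!·2!) = 5040 distinguishable arrangements.

5040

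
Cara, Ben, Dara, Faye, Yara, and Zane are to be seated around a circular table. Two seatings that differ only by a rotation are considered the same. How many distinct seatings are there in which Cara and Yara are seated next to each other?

48

Treat {Cara, Yara} as one unit (2 internal orders) and seat the resulting 5 units around the table: (4)! circular arrangements.
So 2 × (4)! = 2 × 24 = 48.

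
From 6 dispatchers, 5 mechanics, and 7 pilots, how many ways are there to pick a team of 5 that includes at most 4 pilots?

8547

Split by how many pilots are chosen (0 through 4).
Sum: C(7,0)·C(11,5) + C(7,1)·C(11,4) + C(7,2)·C(11,3) + C(7,3)·C(11,2) + C(7,4)·C(11,1) = 462 + 2310 + 3465 + 1925 + 385 = 8547.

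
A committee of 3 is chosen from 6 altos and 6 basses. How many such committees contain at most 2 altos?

200

Split by how many altos are chosen (0 through 2).
Sum: C(6,0)·C(6,3) + C(6,1)·C(6,2) + C(6,2)·C(6,1) = 20 + 90 + 90 = 200.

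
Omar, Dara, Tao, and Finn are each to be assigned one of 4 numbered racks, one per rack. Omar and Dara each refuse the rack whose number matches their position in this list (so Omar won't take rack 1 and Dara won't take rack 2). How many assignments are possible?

14

Let Aᵢ (for i ∈ {1, 2}) be the placements that put person i in their forbidden rack. Any j of these fix j positions, leaving (4−j)! ways to fill the rest, and there are C(2,j) ways to pick which j.
By inclusion–exclusion, the number of valid placements is Σ_{j=0}^{2} (−1)^j C(2,j)·(4−j)!.
Computing: 24 − 12 + 2 = 14.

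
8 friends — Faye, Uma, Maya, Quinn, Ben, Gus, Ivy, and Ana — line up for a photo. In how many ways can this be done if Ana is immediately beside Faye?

10080

Treat {Ana, Faye} as a single unit. There are 7 units to order, and the pair itself can be ordered 2 ways.
That gives 2 × 7! = 2 × 5040 = 10080.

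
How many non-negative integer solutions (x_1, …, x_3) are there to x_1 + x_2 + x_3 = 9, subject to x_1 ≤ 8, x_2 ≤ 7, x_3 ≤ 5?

41

Without the upper bounds there are C(11,2) = 55 ways to split 9 among 3 variables.
Subtract solutions that violate a single cap (substitute x_i' = x_i − (cap_i+1)): x_1 ≥ 9 gives C(2,2) = 1; x_2 ≥ 8 gives C(3,2) = 3; x_3 ≥ 6 gives C(5,2) = 10. Together 14.
No two caps can be exceeded simultaneously, so the pair terms are all 0.
By inclusion–exclusion the count is 55 − 14 + 0 = 41.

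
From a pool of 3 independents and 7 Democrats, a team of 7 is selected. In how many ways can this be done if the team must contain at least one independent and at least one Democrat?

Unrestricted: C(10,7) = 120 ways to pick any 7 of the 10.
Selections missing a whole group: no independents → C(7,7) = 1; no Democrats → C(3,7) = 0.
Both groups omitted at once is impossible, so 120 − 1 = 119.

119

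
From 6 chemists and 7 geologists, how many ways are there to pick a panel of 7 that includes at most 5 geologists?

Split by how many geologists are chosen (0 through 5).
Sum: C(7,0)·C(6,7) + C(7,1)·C(6,6) + C(7,2)·C(6,5) + C(7,3)·C(6,4) + C(7,4)·C(6,3) + C(7,5)·C(6,2) = 0 + 7 + 126 + 525 + 700 + 315 = 1673.

1673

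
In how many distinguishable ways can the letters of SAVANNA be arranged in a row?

Letter multiplicities in SAVANNA: A×3, N×2, S×1, V×1.
So there are 7! / (3!·2!) = 420 distinguishable arrangements.

420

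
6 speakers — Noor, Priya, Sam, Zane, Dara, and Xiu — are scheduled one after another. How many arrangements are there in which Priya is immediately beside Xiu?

Glue Priya and Xiu into one block (2 internal orders), leaving 5 units to arrange in a row.
That gives 2 × 5! = 2 × 120 = 240.

240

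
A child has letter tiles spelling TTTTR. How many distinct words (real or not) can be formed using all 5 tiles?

Letter multiplicities in TTTTR: R×1, T×4.
The number of distinct arrangements is 5!/(4!) = 120/24 = 5.

5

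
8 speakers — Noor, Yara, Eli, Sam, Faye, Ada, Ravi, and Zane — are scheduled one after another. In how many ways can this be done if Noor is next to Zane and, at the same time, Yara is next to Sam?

2880

Treat {Noor,Zane} as one block (2 orders) and {Yara,Sam} as another (2 orders).
That leaves 6 units to arrange: 2 × 2 × 6! = 4 × 720 = 2880.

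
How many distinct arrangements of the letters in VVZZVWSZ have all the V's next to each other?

Treat the 3 copies of V as a single block. The multiset to arrange is then {VVV, S, W, Z, Z, Z}, 6 items in all.
That gives (6)!/(3!) = 120 arrangements.

120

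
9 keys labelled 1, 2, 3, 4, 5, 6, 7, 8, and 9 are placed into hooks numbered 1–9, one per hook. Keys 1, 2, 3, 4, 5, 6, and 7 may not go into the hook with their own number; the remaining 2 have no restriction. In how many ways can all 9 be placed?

165016

Let Aᵢ (for 1 ≤ i ≤ 7) be the placements that put key i in its forbidden hook. Any j of these fix j positions, leaving (9−j)! ways to fill the rest, and there are C(7,j) ways to pick which j.
By inclusion–exclusion, the number of valid placements is Σ_{j=0}^{7} (−1)^j C(7,j)·(9−j)!.
Computing: 362880 − 282240 + 105840 − 25200 + 4200 − 504 + 42 − 2 = 165016.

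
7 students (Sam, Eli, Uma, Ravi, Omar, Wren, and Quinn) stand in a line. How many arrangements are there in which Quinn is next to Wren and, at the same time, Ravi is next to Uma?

Treat {Quinn,Wren} as one block (2 orders) and {Ravi,Uma} as another (2 orders).
That leaves 5 units to arrange: 2 × 2 × 5! = 4 × 120 = 480.

480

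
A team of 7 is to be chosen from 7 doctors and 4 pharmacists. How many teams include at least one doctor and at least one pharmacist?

Unrestricted: C(11,7) = 330 ways to pick any 7 of the 11.
Selections missing a whole group: no doctors → C(4,7) = 0; no pharmacists → C(7,7) = 1.
Both groups omitted at once is impossible, so 330 − 1 = 329.

329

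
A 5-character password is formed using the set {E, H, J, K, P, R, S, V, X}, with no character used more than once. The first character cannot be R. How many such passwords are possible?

13440

The first character has 9−1 = 8 choices (anything except R).
The remaining 4 characters are filled from the other 8 symbols without repetition: 8 × 7 × 6 × 5 = 1680.
Total: 8 × 1680 = 13440.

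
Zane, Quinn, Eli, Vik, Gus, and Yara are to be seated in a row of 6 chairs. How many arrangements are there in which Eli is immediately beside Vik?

240

Treat {Eli, Vik} as a single unit. There are 5 units to order, and the pair itself can be ordered 2 ways.
So the count is 2·(5)! = 240.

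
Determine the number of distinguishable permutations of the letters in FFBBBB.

The 6 letters of FFBBBB have repeats: B appearing 4 times and F appearing twice.
So there are 6! / (4!·2!) = 15 distinguishable arrangements.

15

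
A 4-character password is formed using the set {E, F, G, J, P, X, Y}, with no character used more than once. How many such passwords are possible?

This is a permutation of 4 out of 7: P(7,4) = 7!/3!.
7 × 6 × 5 × 4 = 840.

840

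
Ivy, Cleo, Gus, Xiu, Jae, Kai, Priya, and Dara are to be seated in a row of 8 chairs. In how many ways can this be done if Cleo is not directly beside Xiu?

30240

There are 8! = 40320 arrangements in all. If Cleo and Xiu are adjacent, merging them into one block gives 2·(7)! = 10080 arrangements.
Complementary counting: 40320 − 10080 = 30240.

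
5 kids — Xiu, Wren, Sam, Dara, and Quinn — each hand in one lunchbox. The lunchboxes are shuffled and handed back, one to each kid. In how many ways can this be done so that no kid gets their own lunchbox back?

Let Aᵢ be the assignments in which kid i gets their own lunchbox. We want the size of the complement of A₁∪…∪A_5.
By inclusion–exclusion this is Σ_{j=0}^{5} (−1)^j C(5,j)·(5−j)!.
Computing: 120 − 120 + 60 − 20 + 5 − 1 = 44.

44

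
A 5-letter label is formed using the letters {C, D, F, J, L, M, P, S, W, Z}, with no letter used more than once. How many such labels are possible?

30240

Choose and order 5 of the 10 symbols: the first letter has 10 options, the next 9, and so on down to 6.
That product is 10 × 9 × 8 × 7 × 6 = 30240.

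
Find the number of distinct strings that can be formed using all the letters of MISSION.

Letter multiplicities in MISSION: I×2, M×1, N×1, O×1, S×2.
The number of distinct arrangements is 7!/(2!·2!) = 5040/4 = 1260.

1260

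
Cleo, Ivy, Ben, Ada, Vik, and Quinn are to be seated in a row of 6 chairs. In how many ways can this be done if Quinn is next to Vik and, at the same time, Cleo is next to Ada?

96

Treat {Quinn,Vik} as one block (2 orders) and {Cleo,Ada} as another (2 orders).
That leaves 4 units to arrange: 2 × 2 × 4! = 4 × 24 = 96.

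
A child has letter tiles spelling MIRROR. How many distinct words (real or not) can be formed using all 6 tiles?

The 6 letters of MIRROR have repeats: R appearing 3 times.
The number of distinct arrangements is 6!/(3!) = 720/6 = 120.

120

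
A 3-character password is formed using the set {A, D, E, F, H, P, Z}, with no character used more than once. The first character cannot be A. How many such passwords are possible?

180

The first character has 7−1 = 6 choices (anything except A).
The remaining 2 characters are filled from the other 6 symbols without repetition: 6 × 5 = 30.
Total: 6 × 30 = 180.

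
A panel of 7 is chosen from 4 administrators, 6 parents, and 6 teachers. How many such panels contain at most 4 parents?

11160

Split by how many parents are chosen (0 through 4).
Sum: C(6,0)·C(10,7) + C(6,1)·C(10,6) + C(6,2)·C(10,5) + C(6,3)·C(10,4) + C(6,4)·C(10,3) = 120 + 1260 + 3780 + 4200 + 1800 = 11160.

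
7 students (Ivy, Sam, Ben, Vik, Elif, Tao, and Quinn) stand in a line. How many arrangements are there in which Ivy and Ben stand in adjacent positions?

Place the 5 others and the Ivy-Ben pair as 6 objects in a line; the pair has 2 internal arrangements.
That gives 2 × 6! = 2 × 720 = 1440.

1440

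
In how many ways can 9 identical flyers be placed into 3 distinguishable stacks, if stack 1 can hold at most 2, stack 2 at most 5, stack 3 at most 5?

Without the upper bounds there are C(11,2) = 55 ways to split 9 among 3 stacks.
Subtract solutions that violate a single cap (substitute x_i' = x_i − (cap_i+1)): x_1 ≥ 3 gives C(8,2) = 28; x_2 ≥ 6 gives C(5,2) = 10; x_3 ≥ 6 gives C(5,2) = 10. Together 48.
Add back pairs where two caps are both exceeded: 1 + 1 + 0 = 2.
By inclusion–exclusion the count is 55 − 48 + 2 = 9.

9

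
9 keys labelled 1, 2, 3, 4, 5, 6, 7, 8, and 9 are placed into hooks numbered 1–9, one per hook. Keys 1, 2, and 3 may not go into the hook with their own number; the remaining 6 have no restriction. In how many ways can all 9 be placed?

256320

Let Aᵢ (for i ∈ {1, 2, 3}) be the placements that put key i in its forbidden hook. Any j of these fix j positions, leaving (9−j)! ways to fill the rest, and there are C(3,j) ways to pick which j.
By inclusion–exclusion, the number of valid placements is Σ_{j=0}^{3} (−1)^j C(3,j)·(9−j)!.
Computing: 362880 − 120960 + 15120 − 720 = 256320.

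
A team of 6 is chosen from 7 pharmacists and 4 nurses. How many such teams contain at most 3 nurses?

441

Split by how many nurses are chosen (0 through 3).
Sum: C(4,0)·C(7,6) + C(4,1)·C(7,5) + C(4,2)·C(7,4) + C(4,3)·C(7,3) = 7 + 84 + 210 + 140 = 441.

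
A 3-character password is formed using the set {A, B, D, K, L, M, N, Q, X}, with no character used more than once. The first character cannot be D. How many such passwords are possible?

448

The first character has 9−1 = 8 choices (anything except D).
The remaining 2 characters are filled from the other 8 symbols without repetition: 8 × 7 = 56.
Total: 8 × 56 = 448.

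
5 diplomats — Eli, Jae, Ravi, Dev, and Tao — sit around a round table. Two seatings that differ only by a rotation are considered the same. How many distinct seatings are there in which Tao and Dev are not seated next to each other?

12

Without the restriction there are (4)! = 24 seatings.
Seatings with Tao beside Dev: treat them as a block with 2 internal orders, giving 2 × (3)! = 12.
Subtracting, 24 − 12 = 12.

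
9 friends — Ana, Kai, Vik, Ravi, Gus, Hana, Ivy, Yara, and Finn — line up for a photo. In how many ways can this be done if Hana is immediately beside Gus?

Glue Hana and Gus into one block (2 internal orders), leaving 8 units to arrange in a row.
So the count is 2·(8)! = 80640.

80640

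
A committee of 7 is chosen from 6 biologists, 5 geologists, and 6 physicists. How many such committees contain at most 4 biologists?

19107

Split by how many biologists are chosen (0 through 4).
Sum: C(6,0)·C(11,7) + C(6,1)·C(11,6) + C(6,2)·C(11,5) + C(6,3)·C(11,4) + C(6,4)·C(11,3) = 330 + 2772 + 6930 + 6600 + 2475 = 19107.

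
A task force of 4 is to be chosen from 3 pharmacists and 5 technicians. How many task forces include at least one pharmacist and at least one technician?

65

With no constraint there are C(8,4) = 70 possible selections.
Subtract selections that omit an entire group: no pharmacists → C(5,4) = 5; no technicians → C(3,4) = 0.
Both groups omitted at once is impossible, so 70 − 5 = 65.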